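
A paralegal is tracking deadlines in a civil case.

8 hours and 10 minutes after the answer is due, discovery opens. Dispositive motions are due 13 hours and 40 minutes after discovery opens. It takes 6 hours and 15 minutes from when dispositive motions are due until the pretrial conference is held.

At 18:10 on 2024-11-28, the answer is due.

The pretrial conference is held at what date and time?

The answer is due: 18:10 Nov 28, 2024.
Discovery opens: 18:10 Nov 28, 2024 + 8h10m = 02:20 Nov 29, 2024.
Dispositive motions are due: 02:20 Nov 29, 2024 + 13h40m = 16:00 Nov 29, 2024.
The pretrial conference is held: 16:00 Nov 29, 2024 + 6h15m = 22:15 Nov 29, 2024.

22:15 on 2024-11-29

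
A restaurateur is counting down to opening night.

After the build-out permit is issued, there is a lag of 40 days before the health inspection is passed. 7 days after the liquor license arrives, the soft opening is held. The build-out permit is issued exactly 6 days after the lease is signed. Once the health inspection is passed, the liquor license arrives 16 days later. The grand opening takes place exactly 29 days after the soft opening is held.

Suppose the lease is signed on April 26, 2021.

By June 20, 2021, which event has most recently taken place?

The lease is signed: Apr 26, 2021.
The build-out permit is issued: Apr 26, 2021 + 6 days = May 2, 2021.
The health inspection is passed: May 2, 2021 + 40 days = Jun 11, 2021.
The liquor license arrives: Jun 11, 2021 + 16 days = Jun 27, 2021.
The soft opening is held: Jun 27, 2021 + 7 days = Jul 4, 2021.
The grand opening takes place: Jul 4, 2021 + 29 days = Aug 2, 2021.
Jun 20, 2021 falls between when the health inspection is passed (Jun 11, 2021) and when the liquor license arrives (Jun 27, 2021).

The health inspection is passed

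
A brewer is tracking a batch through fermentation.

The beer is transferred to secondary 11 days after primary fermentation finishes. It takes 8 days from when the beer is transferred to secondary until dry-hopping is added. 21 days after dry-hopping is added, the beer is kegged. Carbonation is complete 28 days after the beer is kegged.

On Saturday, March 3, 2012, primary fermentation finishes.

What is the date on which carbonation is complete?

Primary fermentation finishes: Mar 3, 2012.
The beer is transferred to secondary: Mar 3, 2012 + 11 days = Mar 14, 2012.
Dry-hopping is added: Mar 14, 2012 + 8 days = Mar 22, 2012.
The beer is kegged: Mar 22, 2012 + 21 days = Apr 12, 2012.
Carbonation is complete: Apr 12, 2012 + 28 days = May 10, 2012.

Thursday, May 10, 2012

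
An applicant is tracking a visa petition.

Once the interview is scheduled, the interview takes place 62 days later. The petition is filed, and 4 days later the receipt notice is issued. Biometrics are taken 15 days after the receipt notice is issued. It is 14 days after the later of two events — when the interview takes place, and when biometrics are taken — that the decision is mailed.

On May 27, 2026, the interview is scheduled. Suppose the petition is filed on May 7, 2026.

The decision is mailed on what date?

August 11, 2026

The interview is scheduled: May 27, 2026.
The interview takes place: May 27, 2026 + 62 days = Jul 28, 2026.
The petition is filed: May 7, 2026.
The receipt notice is issued: May 7, 2026 + 4 days = May 11, 2026.
Biometrics are taken: May 11, 2026 + 15 days = May 26, 2026.
Both prerequisites met — the interview takes place (Jul 28, 2026), biometrics are taken (May 26, 2026); the later is Jul 28, 2026.
The decision is mailed: Jul 28, 2026 + 14 days = Aug 11, 2026.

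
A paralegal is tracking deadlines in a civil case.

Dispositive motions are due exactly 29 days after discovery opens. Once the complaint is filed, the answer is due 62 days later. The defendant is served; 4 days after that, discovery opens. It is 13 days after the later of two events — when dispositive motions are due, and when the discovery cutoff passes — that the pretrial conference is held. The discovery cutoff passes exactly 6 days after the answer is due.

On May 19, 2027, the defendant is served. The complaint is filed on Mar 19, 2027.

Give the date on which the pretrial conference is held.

Jul 4, 2027

The defendant is served: May 19, 2027.
Discovery opens: May 19, 2027 + 4 days = May 23, 2027.
Dispositive motions are due: May 23, 2027 + 29 days = Jun 21, 2027.
The complaint is filed: Mar 19, 2027.
The answer is due: Mar 19, 2027 + 62 days = May 20, 2027.
The discovery cutoff passes: May 20, 2027 + 6 days = May 26, 2027.
Both prerequisites met — dispositive motions are due (Jun 21, 2027), the discovery cutoff passes (May 26, 2027); the later is Jun 21, 2027.
The pretrial conference is held: Jun 21, 2027 + 13 days = Jul 4, 2027.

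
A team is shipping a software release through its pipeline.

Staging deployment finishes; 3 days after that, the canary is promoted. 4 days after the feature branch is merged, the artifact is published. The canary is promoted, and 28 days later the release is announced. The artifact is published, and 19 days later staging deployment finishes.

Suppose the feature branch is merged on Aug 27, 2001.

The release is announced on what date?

Oct 20, 2001

The feature branch is merged: Aug 27, 2001.
The artifact is published: Aug 27, 2001 + 4 days = Aug 31, 2001.
Staging deployment finishes: Aug 31, 2001 + 19 days = Sep 19, 2001.
The canary is promoted: Sep 19, 2001 + 3 days = Sep 22, 2001.
The release is announced: Sep 22, 2001 + 28 days = Oct 20, 2001.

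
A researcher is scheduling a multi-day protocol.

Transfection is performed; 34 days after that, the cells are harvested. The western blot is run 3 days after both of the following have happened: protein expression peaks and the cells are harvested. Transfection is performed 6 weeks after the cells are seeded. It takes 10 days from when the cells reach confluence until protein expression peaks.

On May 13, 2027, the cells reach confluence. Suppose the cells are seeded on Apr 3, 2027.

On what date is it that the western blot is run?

The cells reach confluence: May 13, 2027.
Protein expression peaks: May 13, 2027 + 10 days = May 23, 2027.
The cells are seeded: Apr 3, 2027.
Transfection is performed: Apr 3, 2027 + 6 weeks = May 15, 2027.
The cells are harvested: May 15, 2027 + 34 days = Jun 18, 2027.
Both prerequisites met — protein expression peaks (May 23, 2027), the cells are harvested (Jun 18, 2027); the later is Jun 18, 2027.
The western blot is run: Jun 18, 2027 + 3 days = Jun 21, 2027.

Jun 21, 2027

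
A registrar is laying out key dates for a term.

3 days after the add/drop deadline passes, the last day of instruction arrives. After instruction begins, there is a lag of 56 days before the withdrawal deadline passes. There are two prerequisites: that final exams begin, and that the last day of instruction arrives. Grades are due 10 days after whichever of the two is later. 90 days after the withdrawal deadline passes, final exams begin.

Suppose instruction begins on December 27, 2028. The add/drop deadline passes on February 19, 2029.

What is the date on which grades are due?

Instruction begins: Dec 27, 2028.
The withdrawal deadline passes: Dec 27, 2028 + 56 days = Feb 21, 2029.
Final exams begin: Feb 21, 2029 + 90 days = May 22, 2029.
The add/drop deadline passes: Feb 19, 2029.
The last day of instruction arrives: Feb 19, 2029 + 3 days = Feb 22, 2029.
Both prerequisites met — final exams begin (May 22, 2029), the last day of instruction arrives (Feb 22, 2029); the later is May 22, 2029.
Grades are due: May 22, 2029 + 10 days = Jun 1, 2029.

June 1, 2029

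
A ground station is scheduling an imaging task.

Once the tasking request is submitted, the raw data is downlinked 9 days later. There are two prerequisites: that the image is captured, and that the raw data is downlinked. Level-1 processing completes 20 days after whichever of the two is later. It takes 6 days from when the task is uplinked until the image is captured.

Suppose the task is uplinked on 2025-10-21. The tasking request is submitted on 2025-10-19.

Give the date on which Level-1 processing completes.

The task is uplinked: Oct 21, 2025.
The image is captured: Oct 21, 2025 + 6 days = Oct 27, 2025.
The tasking request is submitted: Oct 19, 2025.
The raw data is downlinked: Oct 19, 2025 + 9 days = Oct 28, 2025.
Both prerequisites met — the image is captured (Oct 27, 2025), the raw data is downlinked (Oct 28, 2025); the later is Oct 28, 2025.
Level-1 processing completes: Oct 28, 2025 + 20 days = Nov 17, 2025.

2025-11-17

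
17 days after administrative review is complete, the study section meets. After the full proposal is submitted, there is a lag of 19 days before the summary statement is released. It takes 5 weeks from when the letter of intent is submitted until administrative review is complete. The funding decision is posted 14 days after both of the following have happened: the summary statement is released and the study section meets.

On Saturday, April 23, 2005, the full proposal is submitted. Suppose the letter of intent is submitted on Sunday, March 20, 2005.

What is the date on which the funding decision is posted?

Thursday, May 26, 2005

The full proposal is submitted: Apr 23, 2005.
The summary statement is released: Apr 23, 2005 + 19 days = May 12, 2005.
The letter of intent is submitted: Mar 20, 2005.
Administrative review is complete: Mar 20, 2005 + 5 weeks = Apr 24, 2005.
The study section meets: Apr 24, 2005 + 17 days = May 11, 2005.
Both prerequisites met — the summary statement is released (May 12, 2005), the study section meets (May 11, 2005); the later is May 12, 2005.
The funding decision is posted: May 12, 2005 + 14 days = May 26, 2005.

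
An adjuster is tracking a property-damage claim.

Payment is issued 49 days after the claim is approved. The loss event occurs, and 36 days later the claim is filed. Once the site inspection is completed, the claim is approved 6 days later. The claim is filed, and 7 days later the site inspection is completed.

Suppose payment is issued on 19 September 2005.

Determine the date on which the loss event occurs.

13 June 2005

Payment is issued: Sep 19, 2005.
The claim is approved: Sep 19, 2005 − 49 days = Aug 1, 2005.
The site inspection is completed: Aug 1, 2005 − 6 days = Jul 26, 2005.
The claim is filed: Jul 26, 2005 − 7 days = Jul 19, 2005.
The loss event occurs: Jul 19, 2005 − 36 days = Jun 13, 2005.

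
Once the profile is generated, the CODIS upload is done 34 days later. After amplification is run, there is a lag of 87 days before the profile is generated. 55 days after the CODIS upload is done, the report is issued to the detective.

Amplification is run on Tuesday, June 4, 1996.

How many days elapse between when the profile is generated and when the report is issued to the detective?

89 days

Causal path: the profile is generated → the CODIS upload is done → the report is issued to the detective.
Total delay along the path: 34 + 55 = 89 days.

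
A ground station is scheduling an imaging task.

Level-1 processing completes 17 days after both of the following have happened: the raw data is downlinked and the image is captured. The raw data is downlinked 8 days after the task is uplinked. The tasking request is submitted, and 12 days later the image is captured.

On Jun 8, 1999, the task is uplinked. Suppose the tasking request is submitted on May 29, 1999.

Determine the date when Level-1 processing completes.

The task is uplinked: Jun 8, 1999.
The raw data is downlinked: Jun 8, 1999 + 8 days = Jun 16, 1999.
The tasking request is submitted: May 29, 1999.
The image is captured: May 29, 1999 + 12 days = Jun 10, 1999.
Both prerequisites met — the raw data is downlinked (Jun 16, 1999), the image is captured (Jun 10, 1999); the later is Jun 16, 1999.
Level-1 processing completes: Jun 16, 1999 + 17 days = Jul 3, 1999.

Jul 3, 1999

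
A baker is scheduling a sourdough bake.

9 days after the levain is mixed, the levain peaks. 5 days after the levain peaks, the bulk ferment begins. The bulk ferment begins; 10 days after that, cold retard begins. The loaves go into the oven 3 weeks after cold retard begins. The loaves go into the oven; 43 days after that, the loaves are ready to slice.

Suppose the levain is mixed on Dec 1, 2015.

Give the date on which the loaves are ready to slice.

The levain is mixed: Dec 1, 2015.
The levain peaks: Dec 1, 2015 + 9 days = Dec 10, 2015.
The bulk ferment begins: Dec 10, 2015 + 5 days = Dec 15, 2015.
Cold retard begins: Dec 15, 2015 + 10 days = Dec 25, 2015.
The loaves go into the oven: Dec 25, 2015 + 3 weeks = Jan 15, 2016.
The loaves are ready to slice: Jan 15, 2016 + 43 days = Feb 27, 2016.

Feb 27, 2016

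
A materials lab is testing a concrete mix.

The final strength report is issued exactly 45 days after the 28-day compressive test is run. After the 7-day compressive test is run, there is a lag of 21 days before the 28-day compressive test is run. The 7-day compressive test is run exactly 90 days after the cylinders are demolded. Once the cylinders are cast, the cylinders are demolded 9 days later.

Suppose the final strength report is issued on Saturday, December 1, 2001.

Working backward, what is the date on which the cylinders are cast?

Tuesday, June 19, 2001

The final strength report is issued: Dec 1, 2001.
The 28-day compressive test is run: Dec 1, 2001 − 45 days = Oct 17, 2001.
The 7-day compressive test is run: Oct 17, 2001 − 21 days = Sep 26, 2001.
The cylinders are demolded: Sep 26, 2001 − 90 days = Jun 28, 2001.
The cylinders are cast: Jun 28, 2001 − 9 days = Jun 19, 2001.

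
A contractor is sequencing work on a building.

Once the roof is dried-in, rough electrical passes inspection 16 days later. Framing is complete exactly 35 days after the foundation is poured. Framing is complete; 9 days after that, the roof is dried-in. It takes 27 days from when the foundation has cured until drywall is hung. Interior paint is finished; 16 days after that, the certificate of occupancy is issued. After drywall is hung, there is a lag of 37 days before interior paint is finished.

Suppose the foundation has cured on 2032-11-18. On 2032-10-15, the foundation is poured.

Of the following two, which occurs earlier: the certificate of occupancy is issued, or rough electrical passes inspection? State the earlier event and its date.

The foundation has cured: Nov 18, 2032.
Drywall is hung: Nov 18, 2032 + 27 days = Dec 15, 2032.
Interior paint is finished: Dec 15, 2032 + 37 days = Jan 21, 2033.
The certificate of occupancy is issued: Jan 21, 2033 + 16 days = Feb 6, 2033.
The foundation is poured: Oct 15, 2032.
Framing is complete: Oct 15, 2032 + 35 days = Nov 19, 2032.
The roof is dried-in: Nov 19, 2032 + 9 days = Nov 28, 2032.
Rough electrical passes inspection: Nov 28, 2032 + 16 days = Dec 14, 2032.
Comparing: the certificate of occupancy is issued on Feb 6, 2033 vs rough electrical passes inspection on Dec 14, 2032. Earlier: rough electrical passes inspection.

Rough electrical passes inspection — 2032-12-14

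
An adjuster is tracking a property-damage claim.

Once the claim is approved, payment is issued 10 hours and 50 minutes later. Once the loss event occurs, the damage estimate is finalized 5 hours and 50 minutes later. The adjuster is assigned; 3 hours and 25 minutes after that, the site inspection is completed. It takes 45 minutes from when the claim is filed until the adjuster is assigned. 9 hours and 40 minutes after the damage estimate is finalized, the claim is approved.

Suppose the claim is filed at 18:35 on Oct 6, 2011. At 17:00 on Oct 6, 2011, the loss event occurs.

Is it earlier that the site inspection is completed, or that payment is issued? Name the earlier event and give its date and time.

The claim is filed: 18:35 Oct 6, 2011.
The adjuster is assigned: 18:35 Oct 6, 2011 + 45m = 19:20 Oct 6, 2011.
The site inspection is completed: 19:20 Oct 6, 2011 + 3h25m = 22:45 Oct 6, 2011.
The loss event occurs: 17:00 Oct 6, 2011.
The damage estimate is finalized: 17:00 Oct 6, 2011 + 5h50m = 22:50 Oct 6, 2011.
The claim is approved: 22:50 Oct 6, 2011 + 9h40m = 08:30 Oct 7, 2011.
Payment is issued: 08:30 Oct 7, 2011 + 10h50m = 19:20 Oct 7, 2011.
Comparing: the site inspection is completed at 22:45 Oct 6, 2011 vs payment is issued at 19:20 Oct 7, 2011. Earlier: the site inspection is completed.

The site inspection is completed — 22:45 on Oct 6, 2011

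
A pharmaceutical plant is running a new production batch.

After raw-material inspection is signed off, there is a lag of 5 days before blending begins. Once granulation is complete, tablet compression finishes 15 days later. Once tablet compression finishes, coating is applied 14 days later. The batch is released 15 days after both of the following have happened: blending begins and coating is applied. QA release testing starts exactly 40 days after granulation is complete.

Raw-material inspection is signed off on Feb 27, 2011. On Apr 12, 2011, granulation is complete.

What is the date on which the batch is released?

May 26, 2011

Raw-material inspection is signed off: Feb 27, 2011.
Blending begins: Feb 27, 2011 + 5 days = Mar 4, 2011.
Granulation is complete: Apr 12, 2011.
Tablet compression finishes: Apr 12, 2011 + 15 days = Apr 27, 2011.
Coating is applied: Apr 27, 2011 + 14 days = May 11, 2011.
Both prerequisites met — blending begins (Mar 4, 2011), coating is applied (May 11, 2011); the later is May 11, 2011.
The batch is released: May 11, 2011 + 15 days = May 26, 2011.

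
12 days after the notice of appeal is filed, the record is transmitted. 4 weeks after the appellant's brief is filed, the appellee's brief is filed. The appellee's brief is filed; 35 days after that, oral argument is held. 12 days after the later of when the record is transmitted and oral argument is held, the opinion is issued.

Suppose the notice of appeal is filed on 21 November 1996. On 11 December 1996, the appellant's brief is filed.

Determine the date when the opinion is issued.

24 February 1997

The notice of appeal is filed: Nov 21, 1996.
The record is transmitted: Nov 21, 1996 + 12 days = Dec 3, 1996.
The appellant's brief is filed: Dec 11, 1996.
The appellee's brief is filed: Dec 11, 1996 + 4 weeks = Jan 8, 1997.
Oral argument is held: Jan 8, 1997 + 35 days = Feb 12, 1997.
Both prerequisites met — the record is transmitted (Dec 3, 1996), oral argument is held (Feb 12, 1997); the later is Feb 12, 1997.
The opinion is issued: Feb 12, 1997 + 12 days = Feb 24, 1997.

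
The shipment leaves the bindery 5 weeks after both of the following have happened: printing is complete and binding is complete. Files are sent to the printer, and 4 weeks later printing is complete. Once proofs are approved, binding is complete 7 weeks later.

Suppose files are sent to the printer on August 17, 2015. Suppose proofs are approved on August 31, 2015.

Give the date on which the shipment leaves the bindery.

November 23, 2015

Files are sent to the printer: Aug 17, 2015.
Printing is complete: Aug 17, 2015 + 4 weeks = Sep 14, 2015.
Proofs are approved: Aug 31, 2015.
Binding is complete: Aug 31, 2015 + 7 weeks = Oct 19, 2015.
Both prerequisites met — printing is complete (Sep 14, 2015), binding is complete (Oct 19, 2015); the later is Oct 19, 2015.
The shipment leaves the bindery: Oct 19, 2015 + 5 weeks = Nov 23, 2015.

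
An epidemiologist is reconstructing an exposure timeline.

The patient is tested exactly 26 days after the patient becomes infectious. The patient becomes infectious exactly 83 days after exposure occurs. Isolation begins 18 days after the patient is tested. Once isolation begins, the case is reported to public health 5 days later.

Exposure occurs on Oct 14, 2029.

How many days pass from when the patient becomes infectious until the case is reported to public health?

Causal path: the patient becomes infectious → the patient is tested → isolation begins → the case is reported to public health.
Total delay along the path: 26 + 18 + 5 = 49 days.

49 days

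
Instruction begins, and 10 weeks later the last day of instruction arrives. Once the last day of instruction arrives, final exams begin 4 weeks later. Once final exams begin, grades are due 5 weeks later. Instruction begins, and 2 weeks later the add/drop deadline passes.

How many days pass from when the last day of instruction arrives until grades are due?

63 days

Causal path: the last day of instruction arrives → final exams begin → grades are due.
Total delay along the path: 4 + 5 weeks = 9 weeks = 63 days.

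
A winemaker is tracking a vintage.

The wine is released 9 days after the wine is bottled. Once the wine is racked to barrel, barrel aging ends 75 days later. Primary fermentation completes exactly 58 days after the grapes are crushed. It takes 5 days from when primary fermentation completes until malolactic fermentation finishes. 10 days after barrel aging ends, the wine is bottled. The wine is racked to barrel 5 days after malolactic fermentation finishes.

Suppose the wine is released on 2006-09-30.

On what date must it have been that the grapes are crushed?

The wine is released: Sep 30, 2006.
The wine is bottled: Sep 30, 2006 − 9 days = Sep 21, 2006.
Barrel aging ends: Sep 21, 2006 − 10 days = Sep 11, 2006.
The wine is racked to barrel: Sep 11, 2006 − 75 days = Jun 28, 2006.
Malolactic fermentation finishes: Jun 28, 2006 − 5 days = Jun 23, 2006.
Primary fermentation completes: Jun 23, 2006 − 5 days = Jun 18, 2006.
The grapes are crushed: Jun 18, 2006 − 58 days = Apr 21, 2006.

2006-04-21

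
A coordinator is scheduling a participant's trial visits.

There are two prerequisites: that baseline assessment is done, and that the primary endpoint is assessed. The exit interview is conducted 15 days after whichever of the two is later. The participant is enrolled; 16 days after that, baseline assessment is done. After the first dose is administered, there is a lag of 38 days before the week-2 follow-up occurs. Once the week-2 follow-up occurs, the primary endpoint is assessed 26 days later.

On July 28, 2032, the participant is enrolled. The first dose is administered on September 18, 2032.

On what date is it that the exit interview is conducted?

The participant is enrolled: Jul 28, 2032.
Baseline assessment is done: Jul 28, 2032 + 16 days = Aug 13, 2032.
The first dose is administered: Sep 18, 2032.
The week-2 follow-up occurs: Sep 18, 2032 + 38 days = Oct 26, 2032.
The primary endpoint is assessed: Oct 26, 2032 + 26 days = Nov 21, 2032.
Both prerequisites met — baseline assessment is done (Aug 13, 2032), the primary endpoint is assessed (Nov 21, 2032); the later is Nov 21, 2032.
The exit interview is conducted: Nov 21, 2032 + 15 days = Dec 6, 2032.

December 6, 2032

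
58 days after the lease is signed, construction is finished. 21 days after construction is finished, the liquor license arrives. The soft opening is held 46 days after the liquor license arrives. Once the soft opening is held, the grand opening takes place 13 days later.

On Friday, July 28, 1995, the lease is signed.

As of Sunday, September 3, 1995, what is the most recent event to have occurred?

The lease is signed

The lease is signed: Jul 28, 1995.
Construction is finished: Jul 28, 1995 + 58 days = Sep 24, 1995.
The liquor license arrives: Sep 24, 1995 + 21 days = Oct 15, 1995.
The soft opening is held: Oct 15, 1995 + 46 days = Nov 30, 1995.
The grand opening takes place: Nov 30, 1995 + 13 days = Dec 13, 1995.
Sep 3, 1995 falls between when the lease is signed (Jul 28, 1995) and when construction is finished (Sep 24, 1995).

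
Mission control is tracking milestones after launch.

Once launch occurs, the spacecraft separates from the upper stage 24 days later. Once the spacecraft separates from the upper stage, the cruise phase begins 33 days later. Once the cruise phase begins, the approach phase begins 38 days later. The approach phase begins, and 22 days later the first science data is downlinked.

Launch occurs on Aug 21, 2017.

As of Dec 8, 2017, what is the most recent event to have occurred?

The approach phase begins

Launch occurs: Aug 21, 2017.
The spacecraft separates from the upper stage: Aug 21, 2017 + 24 days = Sep 14, 2017.
The cruise phase begins: Sep 14, 2017 + 33 days = Oct 17, 2017.
The approach phase begins: Oct 17, 2017 + 38 days = Nov 24, 2017.
The first science data is downlinked: Nov 24, 2017 + 22 days = Dec 16, 2017.
Dec 8, 2017 falls between when the approach phase begins (Nov 24, 2017) and when the first science data is downlinked (Dec 16, 2017).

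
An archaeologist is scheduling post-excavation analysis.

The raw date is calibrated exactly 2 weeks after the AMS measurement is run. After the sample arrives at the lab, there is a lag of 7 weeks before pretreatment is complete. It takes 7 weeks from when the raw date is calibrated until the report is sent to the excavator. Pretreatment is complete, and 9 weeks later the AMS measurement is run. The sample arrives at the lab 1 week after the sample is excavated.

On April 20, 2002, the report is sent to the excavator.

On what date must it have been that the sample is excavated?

The report is sent to the excavator: Apr 20, 2002.
The raw date is calibrated: Apr 20, 2002 − 7 weeks = Mar 2, 2002.
The AMS measurement is run: Mar 2, 2002 − 2 weeks = Feb 16, 2002.
Pretreatment is complete: Feb 16, 2002 − 9 weeks = Dec 15, 2001.
The sample arrives at the lab: Dec 15, 2001 − 7 weeks = Oct 27, 2001.
The sample is excavated: Oct 27, 2001 − 1 week = Oct 20, 2001.

October 20, 2001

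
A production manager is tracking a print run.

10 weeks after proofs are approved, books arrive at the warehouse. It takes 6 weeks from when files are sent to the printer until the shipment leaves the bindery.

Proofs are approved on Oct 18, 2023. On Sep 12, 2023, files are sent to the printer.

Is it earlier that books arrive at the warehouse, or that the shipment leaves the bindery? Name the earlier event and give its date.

Proofs are approved: Oct 18, 2023.
Books arrive at the warehouse: Oct 18, 2023 + 10 weeks = Dec 27, 2023.
Files are sent to the printer: Sep 12, 2023.
The shipment leaves the bindery: Sep 12, 2023 + 6 weeks = Oct 24, 2023.
Comparing: books arrive at the warehouse on Dec 27, 2023 vs the shipment leaves the bindery on Oct 24, 2023. Earlier: the shipment leaves the bindery.

The shipment leaves the bindery — Oct 24, 2023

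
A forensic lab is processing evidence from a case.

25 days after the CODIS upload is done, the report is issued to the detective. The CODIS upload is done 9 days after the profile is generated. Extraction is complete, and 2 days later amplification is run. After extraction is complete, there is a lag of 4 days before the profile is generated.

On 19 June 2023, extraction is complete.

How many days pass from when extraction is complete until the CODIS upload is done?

13 days

Causal path: extraction is complete → the profile is generated → the CODIS upload is done.
Total delay along the path: 4 + 9 = 13 days.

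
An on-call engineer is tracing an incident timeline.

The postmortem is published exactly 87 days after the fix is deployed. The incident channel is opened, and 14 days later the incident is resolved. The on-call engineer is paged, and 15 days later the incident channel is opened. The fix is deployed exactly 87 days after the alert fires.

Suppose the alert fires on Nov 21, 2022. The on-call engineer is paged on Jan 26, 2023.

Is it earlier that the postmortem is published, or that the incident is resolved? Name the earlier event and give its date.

The incident is resolved — Feb 24, 2023

The alert fires: Nov 21, 2022.
The fix is deployed: Nov 21, 2022 + 87 days = Feb 16, 2023.
The postmortem is published: Feb 16, 2023 + 87 days = May 14, 2023.
The on-call engineer is paged: Jan 26, 2023.
The incident channel is opened: Jan 26, 2023 + 15 days = Feb 10, 2023.
The incident is resolved: Feb 10, 2023 + 14 days = Feb 24, 2023.
Comparing: the postmortem is published on May 14, 2023 vs the incident is resolved on Feb 24, 2023. Earlier: the incident is resolved.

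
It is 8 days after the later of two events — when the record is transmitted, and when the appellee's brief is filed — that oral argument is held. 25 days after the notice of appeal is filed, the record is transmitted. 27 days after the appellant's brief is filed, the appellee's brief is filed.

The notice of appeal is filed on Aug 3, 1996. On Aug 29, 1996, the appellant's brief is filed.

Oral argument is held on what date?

The notice of appeal is filed: Aug 3, 1996.
The record is transmitted: Aug 3, 1996 + 25 days = Aug 28, 1996.
The appellant's brief is filed: Aug 29, 1996.
The appellee's brief is filed: Aug 29, 1996 + 27 days = Sep 25, 1996.
Both prerequisites met — the record is transmitted (Aug 28, 1996), the appellee's brief is filed (Sep 25, 1996); the later is Sep 25, 1996.
Oral argument is held: Sep 25, 1996 + 8 days = Oct 3, 1996.

Oct 3, 1996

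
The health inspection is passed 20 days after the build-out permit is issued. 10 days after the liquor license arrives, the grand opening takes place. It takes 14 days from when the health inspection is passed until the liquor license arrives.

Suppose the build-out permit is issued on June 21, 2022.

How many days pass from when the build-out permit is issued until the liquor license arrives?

Causal path: the build-out permit is issued → the health inspection is passed → the liquor license arrives.
Total delay along the path: 20 + 14 = 34 days.

34 days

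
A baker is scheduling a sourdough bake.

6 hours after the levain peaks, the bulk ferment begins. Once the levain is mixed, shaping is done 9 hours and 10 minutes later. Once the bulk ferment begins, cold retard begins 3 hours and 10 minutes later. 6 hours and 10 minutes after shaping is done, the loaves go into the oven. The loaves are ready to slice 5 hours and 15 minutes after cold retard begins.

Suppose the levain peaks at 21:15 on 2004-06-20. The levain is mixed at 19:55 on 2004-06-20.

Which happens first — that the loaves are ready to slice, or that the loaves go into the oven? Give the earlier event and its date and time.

The loaves go into the oven — 11:15 on 2004-06-21

The levain peaks: 21:15 Jun 20, 2004.
The bulk ferment begins: 21:15 Jun 20, 2004 + 6h = 03:15 Jun 21, 2004.
Cold retard begins: 03:15 Jun 21, 2004 + 3h10m = 06:25 Jun 21, 2004.
The loaves are ready to slice: 06:25 Jun 21, 2004 + 5h15m = 11:40 Jun 21, 2004.
The levain is mixed: 19:55 Jun 20, 2004.
Shaping is done: 19:55 Jun 20, 2004 + 9h10m = 05:05 Jun 21, 2004.
The loaves go into the oven: 05:05 Jun 21, 2004 + 6h10m = 11:15 Jun 21, 2004.
Comparing: the loaves are ready to slice at 11:40 Jun 21, 2004 vs the loaves go into the oven at 11:15 Jun 21, 2004. Earlier: the loaves go into the oven.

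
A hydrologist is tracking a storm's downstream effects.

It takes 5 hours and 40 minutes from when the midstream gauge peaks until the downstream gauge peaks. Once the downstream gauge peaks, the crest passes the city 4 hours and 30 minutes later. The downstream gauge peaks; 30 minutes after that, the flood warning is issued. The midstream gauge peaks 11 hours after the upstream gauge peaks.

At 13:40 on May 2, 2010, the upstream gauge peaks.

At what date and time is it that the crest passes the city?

The upstream gauge peaks: 13:40 May 2, 2010.
The midstream gauge peaks: 13:40 May 2, 2010 + 11h = 00:40 May 3, 2010.
The downstream gauge peaks: 00:40 May 3, 2010 + 5h40m = 06:20 May 3, 2010.
The crest passes the city: 06:20 May 3, 2010 + 4h30m = 10:50 May 3, 2010.

10:50 on May 3, 2010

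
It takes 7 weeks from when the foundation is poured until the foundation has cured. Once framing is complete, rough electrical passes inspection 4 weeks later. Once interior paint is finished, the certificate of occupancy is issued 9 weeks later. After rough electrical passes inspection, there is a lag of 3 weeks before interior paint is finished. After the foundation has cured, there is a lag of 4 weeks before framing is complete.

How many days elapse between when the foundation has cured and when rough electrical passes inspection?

56 days

Causal path: the foundation has cured → framing is complete → rough electrical passes inspection.
Total delay along the path: 4 + 4 weeks = 8 weeks = 56 days.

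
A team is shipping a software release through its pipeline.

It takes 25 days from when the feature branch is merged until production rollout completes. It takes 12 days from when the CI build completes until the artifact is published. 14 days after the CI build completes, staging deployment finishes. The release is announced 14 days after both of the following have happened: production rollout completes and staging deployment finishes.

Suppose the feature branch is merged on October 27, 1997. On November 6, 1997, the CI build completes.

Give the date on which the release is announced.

The feature branch is merged: Oct 27, 1997.
Production rollout completes: Oct 27, 1997 + 25 days = Nov 21, 1997.
The CI build completes: Nov 6, 1997.
Staging deployment finishes: Nov 6, 1997 + 14 days = Nov 20, 1997.
Both prerequisites met — production rollout completes (Nov 21, 1997), staging deployment finishes (Nov 20, 1997); the later is Nov 21, 1997.
The release is announced: Nov 21, 1997 + 14 days = Dec 5, 1997.

December 5, 1997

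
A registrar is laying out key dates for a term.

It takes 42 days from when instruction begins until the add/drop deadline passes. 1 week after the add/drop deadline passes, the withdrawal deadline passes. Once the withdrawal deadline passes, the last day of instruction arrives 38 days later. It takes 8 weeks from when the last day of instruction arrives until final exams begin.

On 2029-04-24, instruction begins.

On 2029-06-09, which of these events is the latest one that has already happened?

Instruction begins: Apr 24, 2029.
The add/drop deadline passes: Apr 24, 2029 + 42 days = Jun 5, 2029.
The withdrawal deadline passes: Jun 5, 2029 + 1 week = Jun 12, 2029.
The last day of instruction arrives: Jun 12, 2029 + 38 days = Jul 20, 2029.
Final exams begin: Jul 20, 2029 + 8 weeks = Sep 14, 2029.
Jun 9, 2029 falls between when the add/drop deadline passes (Jun 5, 2029) and when the withdrawal deadline passes (Jun 12, 2029).

The add/drop deadline passes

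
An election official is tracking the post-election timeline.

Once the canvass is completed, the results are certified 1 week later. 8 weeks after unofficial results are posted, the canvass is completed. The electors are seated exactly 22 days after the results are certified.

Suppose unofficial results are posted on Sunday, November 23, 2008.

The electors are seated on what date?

Monday, February 16, 2009

Unofficial results are posted: Nov 23, 2008.
The canvass is completed: Nov 23, 2008 + 8 weeks = Jan 18, 2009.
The results are certified: Jan 18, 2009 + 1 week = Jan 25, 2009.
The electors are seated: Jan 25, 2009 + 22 days = Feb 16, 2009.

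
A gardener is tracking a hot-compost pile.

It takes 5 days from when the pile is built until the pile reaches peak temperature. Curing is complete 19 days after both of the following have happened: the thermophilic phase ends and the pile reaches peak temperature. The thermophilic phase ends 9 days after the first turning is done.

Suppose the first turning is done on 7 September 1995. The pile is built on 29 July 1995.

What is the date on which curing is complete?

The first turning is done: Sep 7, 1995.
The thermophilic phase ends: Sep 7, 1995 + 9 days = Sep 16, 1995.
The pile is built: Jul 29, 1995.
The pile reaches peak temperature: Jul 29, 1995 + 5 days = Aug 3, 1995.
Both prerequisites met — the thermophilic phase ends (Sep 16, 1995), the pile reaches peak temperature (Aug 3, 1995); the later is Sep 16, 1995.
Curing is complete: Sep 16, 1995 + 19 days = Oct 5, 1995.

5 October 1995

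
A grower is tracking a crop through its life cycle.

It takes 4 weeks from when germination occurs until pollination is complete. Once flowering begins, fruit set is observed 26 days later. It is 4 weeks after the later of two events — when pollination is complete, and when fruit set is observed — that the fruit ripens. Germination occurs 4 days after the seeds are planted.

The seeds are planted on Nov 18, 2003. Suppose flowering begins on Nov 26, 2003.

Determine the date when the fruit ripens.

Jan 19, 2004

The seeds are planted: Nov 18, 2003.
Germination occurs: Nov 18, 2003 + 4 days = Nov 22, 2003.
Pollination is complete: Nov 22, 2003 + 4 weeks = Dec 20, 2003.
Flowering begins: Nov 26, 2003.
Fruit set is observed: Nov 26, 2003 + 26 days = Dec 22, 2003.
Both prerequisites met — pollination is complete (Dec 20, 2003), fruit set is observed (Dec 22, 2003); the later is Dec 22, 2003.
The fruit ripens: Dec 22, 2003 + 4 weeks = Jan 19, 2004.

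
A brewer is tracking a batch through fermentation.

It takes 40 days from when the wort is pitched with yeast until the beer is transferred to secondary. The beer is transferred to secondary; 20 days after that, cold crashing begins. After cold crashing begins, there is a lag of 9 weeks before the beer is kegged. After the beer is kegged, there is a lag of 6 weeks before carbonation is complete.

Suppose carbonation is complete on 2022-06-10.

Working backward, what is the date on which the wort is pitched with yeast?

Carbonation is complete: Jun 10, 2022.
The beer is kegged: Jun 10, 2022 − 6 weeks = Apr 29, 2022.
Cold crashing begins: Apr 29, 2022 − 9 weeks = Feb 25, 2022.
The beer is transferred to secondary: Feb 25, 2022 − 20 days = Feb 5, 2022.
The wort is pitched with yeast: Feb 5, 2022 − 40 days = Dec 27, 2021.

2021-12-27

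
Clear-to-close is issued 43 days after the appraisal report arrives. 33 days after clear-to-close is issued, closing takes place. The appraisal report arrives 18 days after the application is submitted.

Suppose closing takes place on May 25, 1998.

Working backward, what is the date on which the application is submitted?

Feb 20, 1998

Closing takes place: May 25, 1998.
Clear-to-close is issued: May 25, 1998 − 33 days = Apr 22, 1998.
The appraisal report arrives: Apr 22, 1998 − 43 days = Mar 10, 1998.
The application is submitted: Mar 10, 1998 − 18 days = Feb 20, 1998.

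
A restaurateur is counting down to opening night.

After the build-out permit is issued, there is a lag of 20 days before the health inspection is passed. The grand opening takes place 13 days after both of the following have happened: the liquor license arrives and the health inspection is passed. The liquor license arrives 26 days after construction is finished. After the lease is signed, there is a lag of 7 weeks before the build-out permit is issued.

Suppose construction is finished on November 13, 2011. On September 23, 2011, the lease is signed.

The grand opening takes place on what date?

Construction is finished: Nov 13, 2011.
The liquor license arrives: Nov 13, 2011 + 26 days = Dec 9, 2011.
The lease is signed: Sep 23, 2011.
The build-out permit is issued: Sep 23, 2011 + 7 weeks = Nov 11, 2011.
The health inspection is passed: Nov 11, 2011 + 20 days = Dec 1, 2011.
Both prerequisites met — the liquor license arrives (Dec 9, 2011), the health inspection is passed (Dec 1, 2011); the later is Dec 9, 2011.
The grand opening takes place: Dec 9, 2011 + 13 days = Dec 22, 2011.

December 22, 2011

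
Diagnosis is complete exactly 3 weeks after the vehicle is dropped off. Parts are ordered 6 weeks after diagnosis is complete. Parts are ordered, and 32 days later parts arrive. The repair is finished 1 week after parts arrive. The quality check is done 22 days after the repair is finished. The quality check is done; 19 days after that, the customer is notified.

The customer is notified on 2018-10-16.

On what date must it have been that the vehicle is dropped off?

The customer is notified: Oct 16, 2018.
The quality check is done: Oct 16, 2018 − 19 days = Sep 27, 2018.
The repair is finished: Sep 27, 2018 − 22 days = Sep 5, 2018.
Parts arrive: Sep 5, 2018 − 1 week = Aug 29, 2018.
Parts are ordered: Aug 29, 2018 − 32 days = Jul 28, 2018.
Diagnosis is complete: Jul 28, 2018 − 6 weeks = Jun 16, 2018.
The vehicle is dropped off: Jun 16, 2018 − 3 weeks = May 26, 2018.

2018-05-26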